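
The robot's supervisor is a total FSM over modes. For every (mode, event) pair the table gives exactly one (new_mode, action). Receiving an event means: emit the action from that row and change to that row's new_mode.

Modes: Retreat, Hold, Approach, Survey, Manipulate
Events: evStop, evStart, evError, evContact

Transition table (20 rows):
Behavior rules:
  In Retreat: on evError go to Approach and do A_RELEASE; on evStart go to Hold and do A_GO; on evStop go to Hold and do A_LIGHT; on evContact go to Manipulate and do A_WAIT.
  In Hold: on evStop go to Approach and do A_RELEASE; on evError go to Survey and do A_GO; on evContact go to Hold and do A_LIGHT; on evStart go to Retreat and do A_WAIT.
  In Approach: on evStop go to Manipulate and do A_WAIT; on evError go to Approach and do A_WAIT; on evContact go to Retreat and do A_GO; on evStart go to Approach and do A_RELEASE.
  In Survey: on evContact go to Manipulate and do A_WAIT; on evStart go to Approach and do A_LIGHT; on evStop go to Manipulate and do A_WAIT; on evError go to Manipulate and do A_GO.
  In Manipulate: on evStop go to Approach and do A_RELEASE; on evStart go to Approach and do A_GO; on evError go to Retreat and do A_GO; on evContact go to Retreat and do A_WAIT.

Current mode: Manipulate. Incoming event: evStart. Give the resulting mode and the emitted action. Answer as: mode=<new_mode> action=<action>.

mode=Approach action=A_GO

current mode = Manipulate; filter table to that mode:
  (Manipulate, evStop) → (Approach, A_RELEASE)
  (Manipulate, evStart) → (Approach, A_GO)  ← event matches
  (Manipulate, evError) → (Retreat, A_GO)
  (Manipulate, evContact) → (Retreat, A_WAIT)
event = evStart selects (Approach, A_GO)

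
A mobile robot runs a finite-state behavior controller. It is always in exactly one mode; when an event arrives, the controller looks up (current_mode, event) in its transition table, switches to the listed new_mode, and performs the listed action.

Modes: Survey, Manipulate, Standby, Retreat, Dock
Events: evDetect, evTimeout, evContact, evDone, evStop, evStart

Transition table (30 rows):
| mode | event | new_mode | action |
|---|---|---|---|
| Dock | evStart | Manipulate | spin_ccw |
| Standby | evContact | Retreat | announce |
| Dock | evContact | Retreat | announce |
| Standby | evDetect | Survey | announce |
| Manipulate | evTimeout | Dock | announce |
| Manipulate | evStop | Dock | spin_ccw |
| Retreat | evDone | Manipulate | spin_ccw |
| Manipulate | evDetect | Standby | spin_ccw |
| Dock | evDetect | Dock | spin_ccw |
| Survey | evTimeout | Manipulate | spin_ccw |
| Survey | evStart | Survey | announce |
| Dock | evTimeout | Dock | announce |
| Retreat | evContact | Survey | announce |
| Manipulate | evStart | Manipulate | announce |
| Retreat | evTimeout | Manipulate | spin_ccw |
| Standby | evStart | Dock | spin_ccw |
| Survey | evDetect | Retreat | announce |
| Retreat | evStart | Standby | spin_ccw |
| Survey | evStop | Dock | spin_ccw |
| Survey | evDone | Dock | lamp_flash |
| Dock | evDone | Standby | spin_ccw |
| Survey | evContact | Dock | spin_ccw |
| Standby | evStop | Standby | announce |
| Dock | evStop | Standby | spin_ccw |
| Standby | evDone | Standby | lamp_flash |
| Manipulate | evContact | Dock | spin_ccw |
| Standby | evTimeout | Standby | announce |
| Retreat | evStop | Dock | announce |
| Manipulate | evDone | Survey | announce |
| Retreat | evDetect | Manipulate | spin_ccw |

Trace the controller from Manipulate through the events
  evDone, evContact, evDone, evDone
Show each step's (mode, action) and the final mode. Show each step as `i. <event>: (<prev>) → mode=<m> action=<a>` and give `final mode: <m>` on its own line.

final mode: Standby

1. evDone: (Manipulate) → mode=Survey action=announce
2. evContact: (Survey) → mode=Dock action=spin_ccw
3. evDone: (Dock) → mode=Standby action=spin_ccw
4. evDone: (Standby) → mode=Standby action=lamp_flash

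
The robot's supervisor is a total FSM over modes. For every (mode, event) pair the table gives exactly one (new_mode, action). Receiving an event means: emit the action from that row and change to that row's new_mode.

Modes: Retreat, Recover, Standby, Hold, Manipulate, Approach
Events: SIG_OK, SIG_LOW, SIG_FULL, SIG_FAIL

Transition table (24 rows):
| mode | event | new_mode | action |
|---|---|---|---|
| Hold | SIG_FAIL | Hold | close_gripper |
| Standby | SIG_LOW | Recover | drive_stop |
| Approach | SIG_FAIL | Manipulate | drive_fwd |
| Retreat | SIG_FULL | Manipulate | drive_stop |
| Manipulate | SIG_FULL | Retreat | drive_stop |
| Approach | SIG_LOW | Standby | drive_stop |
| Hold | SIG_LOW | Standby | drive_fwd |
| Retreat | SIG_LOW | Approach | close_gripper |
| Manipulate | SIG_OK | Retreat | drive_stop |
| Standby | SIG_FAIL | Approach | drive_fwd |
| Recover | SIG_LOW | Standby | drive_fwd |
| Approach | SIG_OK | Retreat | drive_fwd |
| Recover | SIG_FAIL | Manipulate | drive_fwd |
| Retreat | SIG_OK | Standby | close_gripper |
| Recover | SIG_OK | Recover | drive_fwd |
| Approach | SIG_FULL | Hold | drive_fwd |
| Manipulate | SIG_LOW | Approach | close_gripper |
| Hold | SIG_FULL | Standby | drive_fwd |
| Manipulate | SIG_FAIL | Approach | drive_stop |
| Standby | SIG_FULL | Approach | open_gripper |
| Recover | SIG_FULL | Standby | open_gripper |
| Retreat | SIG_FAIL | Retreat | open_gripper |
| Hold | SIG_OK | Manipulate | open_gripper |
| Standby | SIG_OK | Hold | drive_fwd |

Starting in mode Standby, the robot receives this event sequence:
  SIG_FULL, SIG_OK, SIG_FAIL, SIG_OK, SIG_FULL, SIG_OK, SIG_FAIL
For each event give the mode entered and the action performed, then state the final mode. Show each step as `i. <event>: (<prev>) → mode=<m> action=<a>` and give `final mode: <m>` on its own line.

final mode: Retreat

1. SIG_FULL: (Standby) → mode=Approach action=open_gripper
2. SIG_OK: (Approach) → mode=Retreat action=drive_fwd
3. SIG_FAIL: (Retreat) → mode=Retreat action=open_gripper
4. SIG_OK: (Retreat) → mode=Standby action=close_gripper
5. SIG_FULL: (Standby) → mode=Approach action=open_gripper
6. SIG_OK: (Approach) → mode=Retreat action=drive_fwd
7. SIG_FAIL: (Retreat) → mode=Retreat action=open_gripper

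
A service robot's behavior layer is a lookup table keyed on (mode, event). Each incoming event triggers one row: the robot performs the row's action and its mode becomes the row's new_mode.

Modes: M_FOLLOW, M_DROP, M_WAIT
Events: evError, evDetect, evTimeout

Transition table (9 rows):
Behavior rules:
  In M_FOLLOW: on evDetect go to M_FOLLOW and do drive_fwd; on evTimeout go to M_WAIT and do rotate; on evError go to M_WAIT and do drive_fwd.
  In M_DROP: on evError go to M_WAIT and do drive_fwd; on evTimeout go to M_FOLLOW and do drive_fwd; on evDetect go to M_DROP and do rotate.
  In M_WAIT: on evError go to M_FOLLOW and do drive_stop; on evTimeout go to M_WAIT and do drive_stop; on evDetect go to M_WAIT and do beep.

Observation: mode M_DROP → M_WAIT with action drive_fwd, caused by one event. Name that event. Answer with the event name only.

evError

try evError: (M_DROP, evError) → (M_WAIT, drive_fwd)  ← matches
try evDetect: (M_DROP, evDetect) → (M_DROP, rotate)
try evTimeout: (M_DROP, evTimeout) → (M_FOLLOW, drive_fwd)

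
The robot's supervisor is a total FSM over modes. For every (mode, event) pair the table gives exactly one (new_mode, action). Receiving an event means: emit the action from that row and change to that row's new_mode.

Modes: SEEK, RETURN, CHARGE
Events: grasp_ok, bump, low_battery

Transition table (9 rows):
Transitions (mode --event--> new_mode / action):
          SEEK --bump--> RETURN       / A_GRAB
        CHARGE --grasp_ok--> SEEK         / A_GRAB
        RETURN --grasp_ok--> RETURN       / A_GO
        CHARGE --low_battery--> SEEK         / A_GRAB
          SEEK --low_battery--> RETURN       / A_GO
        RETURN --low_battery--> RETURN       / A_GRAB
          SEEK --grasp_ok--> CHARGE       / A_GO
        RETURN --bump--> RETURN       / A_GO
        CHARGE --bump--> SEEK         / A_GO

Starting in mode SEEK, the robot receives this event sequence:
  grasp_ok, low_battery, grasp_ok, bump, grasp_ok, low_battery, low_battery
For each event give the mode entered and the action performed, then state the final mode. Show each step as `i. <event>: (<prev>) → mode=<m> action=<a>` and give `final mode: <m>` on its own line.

final mode: RETURN

1. grasp_ok: (SEEK) → mode=CHARGE action=A_GO
2. low_battery: (CHARGE) → mode=SEEK action=A_GRAB
3. grasp_ok: (SEEK) → mode=CHARGE action=A_GO
4. bump: (CHARGE) → mode=SEEK action=A_GO
5. grasp_ok: (SEEK) → mode=CHARGE action=A_GO
6. low_battery: (CHARGE) → mode=SEEK action=A_GRAB
7. low_battery: (SEEK) → mode=RETURN action=A_GO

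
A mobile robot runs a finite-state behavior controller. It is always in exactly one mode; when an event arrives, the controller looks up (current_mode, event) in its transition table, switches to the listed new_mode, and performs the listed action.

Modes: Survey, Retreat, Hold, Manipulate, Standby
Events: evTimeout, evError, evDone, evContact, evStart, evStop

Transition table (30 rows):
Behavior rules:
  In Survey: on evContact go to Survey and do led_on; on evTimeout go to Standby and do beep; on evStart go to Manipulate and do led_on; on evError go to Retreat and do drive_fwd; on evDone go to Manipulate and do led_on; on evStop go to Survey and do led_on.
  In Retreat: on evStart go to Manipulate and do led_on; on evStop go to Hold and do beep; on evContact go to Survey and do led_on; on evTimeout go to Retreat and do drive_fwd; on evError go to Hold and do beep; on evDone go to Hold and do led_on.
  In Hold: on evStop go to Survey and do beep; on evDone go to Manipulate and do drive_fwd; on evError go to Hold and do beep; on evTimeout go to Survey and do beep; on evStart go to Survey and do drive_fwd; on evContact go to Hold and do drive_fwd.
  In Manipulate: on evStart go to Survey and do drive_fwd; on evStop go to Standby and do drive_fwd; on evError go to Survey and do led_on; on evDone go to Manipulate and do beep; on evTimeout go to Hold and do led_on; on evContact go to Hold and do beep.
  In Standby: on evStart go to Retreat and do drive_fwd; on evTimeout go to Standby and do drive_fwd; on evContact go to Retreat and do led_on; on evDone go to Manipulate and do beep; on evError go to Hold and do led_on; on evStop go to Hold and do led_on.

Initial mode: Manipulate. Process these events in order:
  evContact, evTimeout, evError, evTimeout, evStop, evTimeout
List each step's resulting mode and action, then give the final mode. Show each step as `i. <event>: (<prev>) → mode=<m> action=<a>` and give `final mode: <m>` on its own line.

final mode: Survey

1. evContact: (Manipulate) → mode=Hold action=beep
2. evTimeout: (Hold) → mode=Survey action=beep
3. evError: (Survey) → mode=Retreat action=drive_fwd
4. evTimeout: (Retreat) → mode=Retreat action=drive_fwd
5. evStop: (Retreat) → mode=Hold action=beep
6. evTimeout: (Hold) → mode=Survey action=beep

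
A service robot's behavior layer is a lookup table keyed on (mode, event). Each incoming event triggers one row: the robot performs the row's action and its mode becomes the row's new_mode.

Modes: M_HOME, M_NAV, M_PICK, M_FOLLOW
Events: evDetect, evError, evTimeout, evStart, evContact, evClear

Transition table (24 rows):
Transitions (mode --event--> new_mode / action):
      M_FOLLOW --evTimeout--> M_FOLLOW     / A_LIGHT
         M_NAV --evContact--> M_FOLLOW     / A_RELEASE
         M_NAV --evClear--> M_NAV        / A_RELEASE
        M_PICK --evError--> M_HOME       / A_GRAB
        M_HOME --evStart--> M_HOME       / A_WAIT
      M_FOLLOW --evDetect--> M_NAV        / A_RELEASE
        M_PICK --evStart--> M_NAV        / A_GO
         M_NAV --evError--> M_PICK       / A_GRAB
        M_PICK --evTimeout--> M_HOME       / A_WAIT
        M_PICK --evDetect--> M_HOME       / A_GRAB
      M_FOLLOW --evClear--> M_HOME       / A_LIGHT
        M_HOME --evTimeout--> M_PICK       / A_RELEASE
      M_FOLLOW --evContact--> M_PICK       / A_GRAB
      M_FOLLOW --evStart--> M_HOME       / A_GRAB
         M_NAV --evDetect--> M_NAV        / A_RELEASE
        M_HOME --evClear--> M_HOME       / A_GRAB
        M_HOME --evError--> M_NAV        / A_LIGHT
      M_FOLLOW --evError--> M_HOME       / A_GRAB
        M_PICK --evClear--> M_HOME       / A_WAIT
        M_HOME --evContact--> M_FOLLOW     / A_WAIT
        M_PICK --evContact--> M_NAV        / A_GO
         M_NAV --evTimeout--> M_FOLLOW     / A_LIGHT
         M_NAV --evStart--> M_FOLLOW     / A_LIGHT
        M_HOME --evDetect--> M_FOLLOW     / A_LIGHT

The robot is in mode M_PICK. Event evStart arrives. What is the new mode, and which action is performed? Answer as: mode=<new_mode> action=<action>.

current mode = M_PICK; filter table to that mode:
  (M_PICK, evError) → (M_HOME, A_GRAB)
  (M_PICK, evStart) → (M_NAV, A_GO)  ← event matches
  (M_PICK, evTimeout) → (M_HOME, A_WAIT)
  (M_PICK, evDetect) → (M_HOME, A_GRAB)
  (M_PICK, evClear) → (M_HOME, A_WAIT)
  (M_PICK, evContact) → (M_NAV, A_GO)
event = evStart selects (M_NAV, A_GO)

mode=M_NAV action=A_GO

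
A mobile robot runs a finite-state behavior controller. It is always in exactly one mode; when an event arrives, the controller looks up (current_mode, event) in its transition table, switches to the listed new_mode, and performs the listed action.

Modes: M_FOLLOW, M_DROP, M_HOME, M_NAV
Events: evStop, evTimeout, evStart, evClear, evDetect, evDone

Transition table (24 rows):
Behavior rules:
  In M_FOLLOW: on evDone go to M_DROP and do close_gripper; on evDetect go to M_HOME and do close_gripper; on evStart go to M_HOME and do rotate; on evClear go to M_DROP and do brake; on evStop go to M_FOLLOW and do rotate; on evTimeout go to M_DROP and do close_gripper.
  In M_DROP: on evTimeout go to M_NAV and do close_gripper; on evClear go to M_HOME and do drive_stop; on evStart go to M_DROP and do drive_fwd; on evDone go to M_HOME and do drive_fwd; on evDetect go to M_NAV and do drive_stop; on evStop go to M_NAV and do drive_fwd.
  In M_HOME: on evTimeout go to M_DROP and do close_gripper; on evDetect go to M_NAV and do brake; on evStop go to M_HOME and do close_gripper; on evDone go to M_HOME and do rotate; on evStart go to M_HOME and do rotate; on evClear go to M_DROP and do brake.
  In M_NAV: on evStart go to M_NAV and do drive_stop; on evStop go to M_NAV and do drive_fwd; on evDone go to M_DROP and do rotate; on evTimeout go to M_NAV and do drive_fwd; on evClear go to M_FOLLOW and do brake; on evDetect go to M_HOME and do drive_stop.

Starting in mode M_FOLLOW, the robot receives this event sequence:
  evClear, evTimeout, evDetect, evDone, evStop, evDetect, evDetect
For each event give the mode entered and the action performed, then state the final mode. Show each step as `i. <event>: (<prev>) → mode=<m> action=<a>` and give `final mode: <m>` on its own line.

final mode: M_HOME

1. evClear: (M_FOLLOW) → mode=M_DROP action=brake
2. evTimeout: (M_DROP) → mode=M_NAV action=close_gripper
3. evDetect: (M_NAV) → mode=M_HOME action=drive_stop
4. evDone: (M_HOME) → mode=M_HOME action=rotate
5. evStop: (M_HOME) → mode=M_HOME action=close_gripper
6. evDetect: (M_HOME) → mode=M_NAV action=brake
7. evDetect: (M_NAV) → mode=M_HOME action=drive_stop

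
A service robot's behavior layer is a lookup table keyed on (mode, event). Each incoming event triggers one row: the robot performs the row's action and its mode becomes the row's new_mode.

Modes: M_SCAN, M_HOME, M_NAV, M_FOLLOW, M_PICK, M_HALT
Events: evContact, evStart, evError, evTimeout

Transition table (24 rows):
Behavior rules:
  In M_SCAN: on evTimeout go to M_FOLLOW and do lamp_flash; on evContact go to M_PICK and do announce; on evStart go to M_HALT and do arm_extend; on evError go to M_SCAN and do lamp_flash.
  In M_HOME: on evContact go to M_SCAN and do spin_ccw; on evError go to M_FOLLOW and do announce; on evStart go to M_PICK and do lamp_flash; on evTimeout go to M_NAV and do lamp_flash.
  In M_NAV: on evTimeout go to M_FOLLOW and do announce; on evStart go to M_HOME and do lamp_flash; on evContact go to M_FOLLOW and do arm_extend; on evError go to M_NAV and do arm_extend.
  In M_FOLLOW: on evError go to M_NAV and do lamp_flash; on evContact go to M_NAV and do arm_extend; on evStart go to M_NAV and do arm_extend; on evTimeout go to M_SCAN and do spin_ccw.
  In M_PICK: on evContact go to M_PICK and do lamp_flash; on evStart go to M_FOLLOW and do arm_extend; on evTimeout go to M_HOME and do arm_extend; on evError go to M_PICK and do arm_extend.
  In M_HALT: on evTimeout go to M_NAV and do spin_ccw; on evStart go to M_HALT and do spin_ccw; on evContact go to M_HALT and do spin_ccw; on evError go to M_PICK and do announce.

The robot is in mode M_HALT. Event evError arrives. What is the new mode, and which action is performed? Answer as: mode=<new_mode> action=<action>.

mode=M_PICK action=announce

current mode = M_HALT; filter table to that mode:
  (M_HALT, evTimeout) → (M_NAV, spin_ccw)
  (M_HALT, evStart) → (M_HALT, spin_ccw)
  (M_HALT, evContact) → (M_HALT, spin_ccw)
  (M_HALT, evError) → (M_PICK, announce)  ← event matches
event = evError selects (M_PICK, announce)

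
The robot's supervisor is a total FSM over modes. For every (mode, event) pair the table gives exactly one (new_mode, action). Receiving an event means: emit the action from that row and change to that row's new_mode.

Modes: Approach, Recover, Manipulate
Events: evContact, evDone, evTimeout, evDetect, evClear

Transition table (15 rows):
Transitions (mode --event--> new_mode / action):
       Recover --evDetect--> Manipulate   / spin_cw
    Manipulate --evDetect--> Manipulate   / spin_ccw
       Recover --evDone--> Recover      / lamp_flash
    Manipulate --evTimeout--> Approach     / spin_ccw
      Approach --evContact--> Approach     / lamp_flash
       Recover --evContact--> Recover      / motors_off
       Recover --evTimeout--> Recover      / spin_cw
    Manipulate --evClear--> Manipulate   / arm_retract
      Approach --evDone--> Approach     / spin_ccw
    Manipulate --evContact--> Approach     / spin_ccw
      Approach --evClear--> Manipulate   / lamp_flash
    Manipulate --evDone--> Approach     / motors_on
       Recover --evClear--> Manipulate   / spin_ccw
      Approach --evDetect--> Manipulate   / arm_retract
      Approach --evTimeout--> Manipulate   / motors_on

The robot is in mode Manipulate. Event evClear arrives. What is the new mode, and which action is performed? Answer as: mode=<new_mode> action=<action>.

mode=Manipulate action=arm_retract

current mode = Manipulate; filter table to that mode:
  (Manipulate, evDetect) → (Manipulate, spin_ccw)
  (Manipulate, evTimeout) → (Approach, spin_ccw)
  (Manipulate, evClear) → (Manipulate, arm_retract)  ← event matches
  (Manipulate, evContact) → (Approach, spin_ccw)
  (Manipulate, evDone) → (Approach, motors_on)
event = evClear selects (Manipulate, arm_retract)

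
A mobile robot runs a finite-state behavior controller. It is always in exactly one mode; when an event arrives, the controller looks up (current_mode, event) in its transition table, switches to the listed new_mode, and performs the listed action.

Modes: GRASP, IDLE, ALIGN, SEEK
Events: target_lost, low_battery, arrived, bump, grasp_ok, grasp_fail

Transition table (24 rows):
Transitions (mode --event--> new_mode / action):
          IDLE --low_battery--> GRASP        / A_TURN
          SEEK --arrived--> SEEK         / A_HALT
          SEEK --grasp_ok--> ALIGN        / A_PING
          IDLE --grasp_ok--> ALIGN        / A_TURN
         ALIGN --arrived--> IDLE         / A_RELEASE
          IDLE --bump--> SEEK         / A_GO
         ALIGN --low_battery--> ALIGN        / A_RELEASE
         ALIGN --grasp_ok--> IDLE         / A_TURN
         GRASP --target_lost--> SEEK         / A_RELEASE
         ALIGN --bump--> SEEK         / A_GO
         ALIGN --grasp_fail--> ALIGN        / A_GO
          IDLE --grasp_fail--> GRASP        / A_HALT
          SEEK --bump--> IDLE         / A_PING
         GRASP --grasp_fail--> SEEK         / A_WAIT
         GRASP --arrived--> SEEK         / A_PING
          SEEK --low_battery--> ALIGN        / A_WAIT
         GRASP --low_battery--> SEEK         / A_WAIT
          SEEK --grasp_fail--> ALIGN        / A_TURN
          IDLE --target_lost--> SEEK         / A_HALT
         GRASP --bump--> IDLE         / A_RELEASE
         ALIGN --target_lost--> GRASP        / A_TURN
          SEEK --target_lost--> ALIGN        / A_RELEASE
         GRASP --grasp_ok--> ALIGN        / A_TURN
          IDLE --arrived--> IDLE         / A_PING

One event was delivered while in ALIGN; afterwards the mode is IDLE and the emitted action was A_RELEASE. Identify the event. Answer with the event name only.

try target_lost: (ALIGN, target_lost) → (GRASP, A_TURN)
try low_battery: (ALIGN, low_battery) → (ALIGN, A_RELEASE)
try arrived: (ALIGN, arrived) → (IDLE, A_RELEASE)  ← matches
try bump: (ALIGN, bump) → (SEEK, A_GO)
try grasp_ok: (ALIGN, grasp_ok) → (IDLE, A_TURN)
try grasp_fail: (ALIGN, grasp_fail) → (ALIGN, A_GO)

arrived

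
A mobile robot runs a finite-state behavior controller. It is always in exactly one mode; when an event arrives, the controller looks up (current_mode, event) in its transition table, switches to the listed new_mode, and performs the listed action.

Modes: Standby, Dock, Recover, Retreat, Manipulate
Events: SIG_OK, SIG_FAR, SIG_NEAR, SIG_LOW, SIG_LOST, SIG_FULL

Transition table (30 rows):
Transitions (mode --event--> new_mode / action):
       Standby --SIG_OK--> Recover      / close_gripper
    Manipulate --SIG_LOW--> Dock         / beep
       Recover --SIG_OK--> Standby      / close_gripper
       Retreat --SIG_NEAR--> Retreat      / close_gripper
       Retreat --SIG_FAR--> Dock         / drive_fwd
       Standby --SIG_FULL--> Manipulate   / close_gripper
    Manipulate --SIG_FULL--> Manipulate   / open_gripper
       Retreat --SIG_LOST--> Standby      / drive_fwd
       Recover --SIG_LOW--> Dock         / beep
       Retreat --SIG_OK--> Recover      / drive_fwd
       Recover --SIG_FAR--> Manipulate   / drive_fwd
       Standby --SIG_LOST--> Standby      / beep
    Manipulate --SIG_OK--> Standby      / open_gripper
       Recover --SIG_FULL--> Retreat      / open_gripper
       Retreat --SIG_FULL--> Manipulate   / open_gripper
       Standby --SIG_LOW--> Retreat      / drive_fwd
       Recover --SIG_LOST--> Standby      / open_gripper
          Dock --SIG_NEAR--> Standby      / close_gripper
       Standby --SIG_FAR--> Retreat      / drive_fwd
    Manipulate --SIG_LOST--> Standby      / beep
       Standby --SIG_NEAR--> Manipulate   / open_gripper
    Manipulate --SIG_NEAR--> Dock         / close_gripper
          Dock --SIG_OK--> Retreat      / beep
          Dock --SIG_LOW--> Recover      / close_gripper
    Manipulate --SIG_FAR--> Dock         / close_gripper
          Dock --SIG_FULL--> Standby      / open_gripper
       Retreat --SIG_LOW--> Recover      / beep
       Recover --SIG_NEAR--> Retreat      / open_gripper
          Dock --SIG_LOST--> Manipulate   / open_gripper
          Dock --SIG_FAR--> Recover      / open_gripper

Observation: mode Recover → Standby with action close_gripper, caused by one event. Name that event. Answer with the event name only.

try SIG_OK: (Recover, SIG_OK) → (Standby, close_gripper)  ← matches
try SIG_FAR: (Recover, SIG_FAR) → (Manipulate, drive_fwd)
try SIG_NEAR: (Recover, SIG_NEAR) → (Retreat, open_gripper)
try SIG_LOW: (Recover, SIG_LOW) → (Dock, beep)
try SIG_LOST: (Recover, SIG_LOST) → (Standby, open_gripper)
try SIG_FULL: (Recover, SIG_FULL) → (Retreat, open_gripper)

SIG_OK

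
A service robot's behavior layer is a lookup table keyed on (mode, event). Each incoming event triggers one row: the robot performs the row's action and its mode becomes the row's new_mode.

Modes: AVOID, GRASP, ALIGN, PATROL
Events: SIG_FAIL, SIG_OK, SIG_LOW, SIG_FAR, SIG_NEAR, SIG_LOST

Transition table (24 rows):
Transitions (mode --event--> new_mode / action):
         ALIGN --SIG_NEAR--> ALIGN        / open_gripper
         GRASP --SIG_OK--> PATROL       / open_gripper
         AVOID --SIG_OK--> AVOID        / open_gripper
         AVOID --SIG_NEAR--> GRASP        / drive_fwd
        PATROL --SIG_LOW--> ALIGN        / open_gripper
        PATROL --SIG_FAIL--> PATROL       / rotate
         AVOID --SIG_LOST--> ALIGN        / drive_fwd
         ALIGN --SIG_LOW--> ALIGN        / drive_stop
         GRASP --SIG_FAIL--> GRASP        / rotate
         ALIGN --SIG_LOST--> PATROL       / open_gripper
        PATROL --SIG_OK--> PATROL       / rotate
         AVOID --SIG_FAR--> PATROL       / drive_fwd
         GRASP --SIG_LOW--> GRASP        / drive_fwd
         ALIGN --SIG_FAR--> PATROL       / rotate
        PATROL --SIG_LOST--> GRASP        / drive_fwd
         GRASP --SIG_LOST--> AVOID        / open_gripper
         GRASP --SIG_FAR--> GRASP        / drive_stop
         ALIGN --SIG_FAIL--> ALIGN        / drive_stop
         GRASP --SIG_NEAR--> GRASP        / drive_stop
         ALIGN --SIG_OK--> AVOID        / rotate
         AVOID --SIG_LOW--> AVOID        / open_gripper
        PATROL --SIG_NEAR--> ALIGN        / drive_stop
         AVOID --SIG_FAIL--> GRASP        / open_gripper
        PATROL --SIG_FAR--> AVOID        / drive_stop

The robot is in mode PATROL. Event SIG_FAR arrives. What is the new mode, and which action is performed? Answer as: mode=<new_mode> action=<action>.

current mode = PATROL; filter table to that mode:
  (PATROL, SIG_LOW) → (ALIGN, open_gripper)
  (PATROL, SIG_FAIL) → (PATROL, rotate)
  (PATROL, SIG_OK) → (PATROL, rotate)
  (PATROL, SIG_LOST) → (GRASP, drive_fwd)
  (PATROL, SIG_NEAR) → (ALIGN, drive_stop)
  (PATROL, SIG_FAR) → (AVOID, drive_stop)  ← event matches
event = SIG_FAR selects (AVOID, drive_stop)

mode=AVOID action=drive_stop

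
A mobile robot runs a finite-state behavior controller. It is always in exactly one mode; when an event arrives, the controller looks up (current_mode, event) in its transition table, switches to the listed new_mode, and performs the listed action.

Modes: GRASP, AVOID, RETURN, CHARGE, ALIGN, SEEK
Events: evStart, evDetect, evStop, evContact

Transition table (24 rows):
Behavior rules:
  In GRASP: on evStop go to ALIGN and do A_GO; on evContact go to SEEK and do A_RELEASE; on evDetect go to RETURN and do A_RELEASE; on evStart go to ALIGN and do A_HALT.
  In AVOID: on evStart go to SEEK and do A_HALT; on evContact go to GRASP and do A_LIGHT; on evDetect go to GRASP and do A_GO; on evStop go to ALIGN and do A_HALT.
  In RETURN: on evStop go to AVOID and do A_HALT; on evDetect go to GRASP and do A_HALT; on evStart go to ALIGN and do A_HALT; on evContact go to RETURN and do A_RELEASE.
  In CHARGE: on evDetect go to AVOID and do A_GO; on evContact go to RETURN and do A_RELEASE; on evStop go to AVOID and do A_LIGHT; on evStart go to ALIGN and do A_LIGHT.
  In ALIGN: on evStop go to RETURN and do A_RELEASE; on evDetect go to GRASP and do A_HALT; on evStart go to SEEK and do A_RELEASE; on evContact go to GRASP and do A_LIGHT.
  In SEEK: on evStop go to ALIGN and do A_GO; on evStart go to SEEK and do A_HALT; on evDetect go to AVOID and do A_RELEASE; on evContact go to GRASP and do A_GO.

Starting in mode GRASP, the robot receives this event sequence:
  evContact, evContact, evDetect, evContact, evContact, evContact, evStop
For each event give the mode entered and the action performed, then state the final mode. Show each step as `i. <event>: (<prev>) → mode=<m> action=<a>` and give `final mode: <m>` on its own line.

final mode: AVOID

1. evContact: (GRASP) → mode=SEEK action=A_RELEASE
2. evContact: (SEEK) → mode=GRASP action=A_GO
3. evDetect: (GRASP) → mode=RETURN action=A_RELEASE
4. evContact: (RETURN) → mode=RETURN action=A_RELEASE
5. evContact: (RETURN) → mode=RETURN action=A_RELEASE
6. evContact: (RETURN) → mode=RETURN action=A_RELEASE
7. evStop: (RETURN) → mode=AVOID action=A_HALT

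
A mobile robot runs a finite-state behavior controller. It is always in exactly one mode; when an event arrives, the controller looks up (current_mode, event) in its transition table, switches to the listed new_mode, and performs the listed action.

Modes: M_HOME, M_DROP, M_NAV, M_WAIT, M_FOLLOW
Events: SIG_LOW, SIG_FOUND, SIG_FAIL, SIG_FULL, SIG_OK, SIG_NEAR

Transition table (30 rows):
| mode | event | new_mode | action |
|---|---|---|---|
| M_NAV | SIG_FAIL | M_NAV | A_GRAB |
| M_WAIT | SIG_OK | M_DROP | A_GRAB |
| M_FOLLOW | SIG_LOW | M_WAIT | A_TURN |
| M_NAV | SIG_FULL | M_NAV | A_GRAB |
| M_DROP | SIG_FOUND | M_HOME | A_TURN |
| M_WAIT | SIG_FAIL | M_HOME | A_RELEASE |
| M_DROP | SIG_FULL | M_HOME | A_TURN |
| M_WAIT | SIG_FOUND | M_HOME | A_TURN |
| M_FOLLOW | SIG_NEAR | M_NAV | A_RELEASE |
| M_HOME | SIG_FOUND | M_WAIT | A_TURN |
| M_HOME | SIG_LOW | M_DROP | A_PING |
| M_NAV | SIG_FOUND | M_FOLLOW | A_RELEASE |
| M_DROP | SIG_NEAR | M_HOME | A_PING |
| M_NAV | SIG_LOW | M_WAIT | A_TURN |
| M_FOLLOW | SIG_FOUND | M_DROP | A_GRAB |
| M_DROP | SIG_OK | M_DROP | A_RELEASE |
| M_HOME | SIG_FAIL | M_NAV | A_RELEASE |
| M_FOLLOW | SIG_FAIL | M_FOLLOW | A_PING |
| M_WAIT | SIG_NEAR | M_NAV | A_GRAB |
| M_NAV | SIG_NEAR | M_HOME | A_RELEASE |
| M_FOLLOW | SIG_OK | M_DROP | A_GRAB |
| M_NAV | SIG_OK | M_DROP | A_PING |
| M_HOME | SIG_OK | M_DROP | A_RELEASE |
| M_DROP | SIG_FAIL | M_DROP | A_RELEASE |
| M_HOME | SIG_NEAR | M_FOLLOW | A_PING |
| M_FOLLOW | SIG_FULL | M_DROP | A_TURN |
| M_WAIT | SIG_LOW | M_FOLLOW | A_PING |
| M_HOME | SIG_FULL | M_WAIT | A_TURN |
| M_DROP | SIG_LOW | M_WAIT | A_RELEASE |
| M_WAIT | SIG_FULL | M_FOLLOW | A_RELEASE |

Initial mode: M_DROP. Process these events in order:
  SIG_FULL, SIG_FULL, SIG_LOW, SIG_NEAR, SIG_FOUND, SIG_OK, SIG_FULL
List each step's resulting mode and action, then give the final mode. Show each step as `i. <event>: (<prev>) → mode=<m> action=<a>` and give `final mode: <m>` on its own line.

final mode: M_HOME

1. SIG_FULL: (M_DROP) → mode=M_HOME action=A_TURN
2. SIG_FULL: (M_HOME) → mode=M_WAIT action=A_TURN
3. SIG_LOW: (M_WAIT) → mode=M_FOLLOW action=A_PING
4. SIG_NEAR: (M_FOLLOW) → mode=M_NAV action=A_RELEASE
5. SIG_FOUND: (M_NAV) → mode=M_FOLLOW action=A_RELEASE
6. SIG_OK: (M_FOLLOW) → mode=M_DROP action=A_GRAB
7. SIG_FULL: (M_DROP) → mode=M_HOME action=A_TURN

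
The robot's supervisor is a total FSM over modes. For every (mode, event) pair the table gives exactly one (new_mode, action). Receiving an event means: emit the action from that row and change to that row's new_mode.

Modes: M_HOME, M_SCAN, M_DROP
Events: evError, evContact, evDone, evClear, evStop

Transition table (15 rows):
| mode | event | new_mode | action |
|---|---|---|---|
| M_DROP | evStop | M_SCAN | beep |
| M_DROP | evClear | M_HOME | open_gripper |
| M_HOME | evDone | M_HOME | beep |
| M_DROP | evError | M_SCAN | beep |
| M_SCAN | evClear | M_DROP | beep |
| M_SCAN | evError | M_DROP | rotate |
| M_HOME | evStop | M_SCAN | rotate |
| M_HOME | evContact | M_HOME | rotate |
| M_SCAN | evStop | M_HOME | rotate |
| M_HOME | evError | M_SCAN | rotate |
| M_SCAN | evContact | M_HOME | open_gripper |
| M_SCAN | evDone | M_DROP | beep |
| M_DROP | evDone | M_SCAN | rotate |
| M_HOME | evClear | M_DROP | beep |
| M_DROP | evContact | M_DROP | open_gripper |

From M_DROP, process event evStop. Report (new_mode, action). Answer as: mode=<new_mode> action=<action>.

current mode = M_DROP; filter table to that mode:
  (M_DROP, evStop) → (M_SCAN, beep)  ← event matches
  (M_DROP, evClear) → (M_HOME, open_gripper)
  (M_DROP, evError) → (M_SCAN, beep)
  (M_DROP, evDone) → (M_SCAN, rotate)
  (M_DROP, evContact) → (M_DROP, open_gripper)
event = evStop selects (M_SCAN, beep)

mode=M_SCAN action=beep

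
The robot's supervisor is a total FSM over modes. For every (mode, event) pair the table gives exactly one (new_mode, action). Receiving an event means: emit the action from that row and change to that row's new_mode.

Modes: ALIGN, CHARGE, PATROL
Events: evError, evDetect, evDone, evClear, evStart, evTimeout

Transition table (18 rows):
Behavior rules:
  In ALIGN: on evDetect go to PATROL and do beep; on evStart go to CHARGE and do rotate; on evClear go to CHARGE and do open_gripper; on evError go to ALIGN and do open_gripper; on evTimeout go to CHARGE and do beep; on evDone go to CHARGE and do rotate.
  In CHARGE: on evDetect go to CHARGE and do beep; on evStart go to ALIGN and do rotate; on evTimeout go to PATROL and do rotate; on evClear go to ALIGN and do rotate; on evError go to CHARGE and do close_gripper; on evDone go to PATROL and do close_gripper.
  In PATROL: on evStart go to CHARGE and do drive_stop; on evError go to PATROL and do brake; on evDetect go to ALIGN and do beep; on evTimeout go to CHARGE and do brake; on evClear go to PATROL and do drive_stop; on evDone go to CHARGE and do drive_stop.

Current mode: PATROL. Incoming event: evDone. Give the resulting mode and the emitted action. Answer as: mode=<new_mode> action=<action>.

current mode = PATROL; filter table to that mode:
  (PATROL, evStart) → (CHARGE, drive_stop)
  (PATROL, evError) → (PATROL, brake)
  (PATROL, evDetect) → (ALIGN, beep)
  (PATROL, evTimeout) → (CHARGE, brake)
  (PATROL, evClear) → (PATROL, drive_stop)
  (PATROL, evDone) → (CHARGE, drive_stop)  ← event matches
event = evDone selects (CHARGE, drive_stop)

mode=CHARGE action=drive_stop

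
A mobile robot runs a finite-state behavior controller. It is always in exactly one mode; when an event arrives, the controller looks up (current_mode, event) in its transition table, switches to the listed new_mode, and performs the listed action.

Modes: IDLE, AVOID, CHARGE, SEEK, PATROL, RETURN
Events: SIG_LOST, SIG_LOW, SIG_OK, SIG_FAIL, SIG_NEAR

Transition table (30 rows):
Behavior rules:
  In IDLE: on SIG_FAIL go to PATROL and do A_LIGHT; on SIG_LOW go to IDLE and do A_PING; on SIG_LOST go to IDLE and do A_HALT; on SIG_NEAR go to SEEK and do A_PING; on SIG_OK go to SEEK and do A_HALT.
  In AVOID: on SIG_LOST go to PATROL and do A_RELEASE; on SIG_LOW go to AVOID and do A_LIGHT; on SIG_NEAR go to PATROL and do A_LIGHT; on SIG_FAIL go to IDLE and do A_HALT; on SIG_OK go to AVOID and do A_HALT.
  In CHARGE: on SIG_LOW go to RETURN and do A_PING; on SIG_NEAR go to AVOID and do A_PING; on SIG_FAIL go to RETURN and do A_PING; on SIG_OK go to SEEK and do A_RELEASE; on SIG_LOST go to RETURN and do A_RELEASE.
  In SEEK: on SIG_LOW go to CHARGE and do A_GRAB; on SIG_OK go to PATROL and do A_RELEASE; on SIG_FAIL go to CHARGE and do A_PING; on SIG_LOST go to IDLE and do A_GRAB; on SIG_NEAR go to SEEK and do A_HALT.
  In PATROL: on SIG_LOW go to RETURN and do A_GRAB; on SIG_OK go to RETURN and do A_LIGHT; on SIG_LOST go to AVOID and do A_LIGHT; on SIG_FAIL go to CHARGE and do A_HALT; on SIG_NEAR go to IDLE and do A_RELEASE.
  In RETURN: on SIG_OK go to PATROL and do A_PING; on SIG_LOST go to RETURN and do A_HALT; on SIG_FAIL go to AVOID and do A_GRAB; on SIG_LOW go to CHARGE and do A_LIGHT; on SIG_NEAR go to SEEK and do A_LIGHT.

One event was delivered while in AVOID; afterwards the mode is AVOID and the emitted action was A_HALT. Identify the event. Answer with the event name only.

try SIG_LOST: (AVOID, SIG_LOST) → (PATROL, A_RELEASE)
try SIG_LOW: (AVOID, SIG_LOW) → (AVOID, A_LIGHT)
try SIG_OK: (AVOID, SIG_OK) → (AVOID, A_HALT)  ← matches
try SIG_FAIL: (AVOID, SIG_FAIL) → (IDLE, A_HALT)
try SIG_NEAR: (AVOID, SIG_NEAR) → (PATROL, A_LIGHT)

SIG_OK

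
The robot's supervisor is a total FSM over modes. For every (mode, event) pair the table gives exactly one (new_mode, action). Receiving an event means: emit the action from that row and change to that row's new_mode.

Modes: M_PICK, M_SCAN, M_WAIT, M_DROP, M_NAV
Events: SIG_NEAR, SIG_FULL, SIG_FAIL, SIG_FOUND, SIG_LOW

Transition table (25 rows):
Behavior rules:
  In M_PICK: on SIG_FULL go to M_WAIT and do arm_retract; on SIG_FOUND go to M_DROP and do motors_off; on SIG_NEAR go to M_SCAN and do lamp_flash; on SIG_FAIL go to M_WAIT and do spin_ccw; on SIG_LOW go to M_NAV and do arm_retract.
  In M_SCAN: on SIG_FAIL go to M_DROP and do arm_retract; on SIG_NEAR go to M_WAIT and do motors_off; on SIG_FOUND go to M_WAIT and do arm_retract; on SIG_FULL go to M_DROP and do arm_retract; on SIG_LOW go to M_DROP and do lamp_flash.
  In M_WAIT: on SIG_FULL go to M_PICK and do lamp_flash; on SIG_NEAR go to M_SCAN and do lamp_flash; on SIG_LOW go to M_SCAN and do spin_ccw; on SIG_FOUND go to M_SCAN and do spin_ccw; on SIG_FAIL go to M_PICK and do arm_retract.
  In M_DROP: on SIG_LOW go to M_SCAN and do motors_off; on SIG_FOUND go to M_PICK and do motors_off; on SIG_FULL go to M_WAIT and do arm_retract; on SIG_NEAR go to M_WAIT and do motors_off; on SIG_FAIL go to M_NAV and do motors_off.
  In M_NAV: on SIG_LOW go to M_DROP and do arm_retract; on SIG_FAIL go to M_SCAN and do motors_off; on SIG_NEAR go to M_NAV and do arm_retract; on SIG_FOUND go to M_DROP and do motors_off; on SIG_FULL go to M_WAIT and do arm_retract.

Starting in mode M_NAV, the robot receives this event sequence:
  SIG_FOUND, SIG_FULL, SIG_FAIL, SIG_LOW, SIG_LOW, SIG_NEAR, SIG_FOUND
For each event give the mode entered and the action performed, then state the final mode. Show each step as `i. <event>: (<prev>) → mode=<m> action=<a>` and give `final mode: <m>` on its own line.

final mode: M_SCAN

1. SIG_FOUND: (M_NAV) → mode=M_DROP action=motors_off
2. SIG_FULL: (M_DROP) → mode=M_WAIT action=arm_retract
3. SIG_FAIL: (M_WAIT) → mode=M_PICK action=arm_retract
4. SIG_LOW: (M_PICK) → mode=M_NAV action=arm_retract
5. SIG_LOW: (M_NAV) → mode=M_DROP action=arm_retract
6. SIG_NEAR: (M_DROP) → mode=M_WAIT action=motors_off
7. SIG_FOUND: (M_WAIT) → mode=M_SCAN action=spin_ccw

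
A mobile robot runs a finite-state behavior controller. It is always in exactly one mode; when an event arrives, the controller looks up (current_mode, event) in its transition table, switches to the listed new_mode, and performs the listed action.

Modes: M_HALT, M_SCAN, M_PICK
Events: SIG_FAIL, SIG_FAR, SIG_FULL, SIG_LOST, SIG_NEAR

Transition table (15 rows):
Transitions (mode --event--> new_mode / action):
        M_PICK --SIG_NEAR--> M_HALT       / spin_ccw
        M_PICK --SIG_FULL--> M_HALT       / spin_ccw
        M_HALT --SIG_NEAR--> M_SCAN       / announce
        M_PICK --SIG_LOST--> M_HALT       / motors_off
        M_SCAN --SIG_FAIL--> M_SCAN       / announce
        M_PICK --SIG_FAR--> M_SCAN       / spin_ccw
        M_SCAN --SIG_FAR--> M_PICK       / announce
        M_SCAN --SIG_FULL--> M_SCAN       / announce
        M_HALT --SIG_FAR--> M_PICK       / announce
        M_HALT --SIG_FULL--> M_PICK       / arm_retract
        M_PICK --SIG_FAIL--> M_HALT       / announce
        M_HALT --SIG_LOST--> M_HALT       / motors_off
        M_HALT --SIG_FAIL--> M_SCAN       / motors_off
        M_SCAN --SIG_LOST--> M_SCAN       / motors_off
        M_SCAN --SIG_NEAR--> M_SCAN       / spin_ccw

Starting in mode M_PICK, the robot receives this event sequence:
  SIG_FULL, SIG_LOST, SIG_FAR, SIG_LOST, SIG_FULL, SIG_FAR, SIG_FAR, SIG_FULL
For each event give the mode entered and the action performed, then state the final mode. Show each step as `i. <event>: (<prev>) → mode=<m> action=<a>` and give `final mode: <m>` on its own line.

1. SIG_FULL: (M_PICK) → mode=M_HALT action=spin_ccw
2. SIG_LOST: (M_HALT) → mode=M_HALT action=motors_off
3. SIG_FAR: (M_HALT) → mode=M_PICK action=announce
4. SIG_LOST: (M_PICK) → mode=M_HALT action=motors_off
5. SIG_FULL: (M_HALT) → mode=M_PICK action=arm_retract
6. SIG_FAR: (M_PICK) → mode=M_SCAN action=spin_ccw
7. SIG_FAR: (M_SCAN) → mode=M_PICK action=announce
8. SIG_FULL: (M_PICK) → mode=M_HALT action=spin_ccw

final mode: M_HALT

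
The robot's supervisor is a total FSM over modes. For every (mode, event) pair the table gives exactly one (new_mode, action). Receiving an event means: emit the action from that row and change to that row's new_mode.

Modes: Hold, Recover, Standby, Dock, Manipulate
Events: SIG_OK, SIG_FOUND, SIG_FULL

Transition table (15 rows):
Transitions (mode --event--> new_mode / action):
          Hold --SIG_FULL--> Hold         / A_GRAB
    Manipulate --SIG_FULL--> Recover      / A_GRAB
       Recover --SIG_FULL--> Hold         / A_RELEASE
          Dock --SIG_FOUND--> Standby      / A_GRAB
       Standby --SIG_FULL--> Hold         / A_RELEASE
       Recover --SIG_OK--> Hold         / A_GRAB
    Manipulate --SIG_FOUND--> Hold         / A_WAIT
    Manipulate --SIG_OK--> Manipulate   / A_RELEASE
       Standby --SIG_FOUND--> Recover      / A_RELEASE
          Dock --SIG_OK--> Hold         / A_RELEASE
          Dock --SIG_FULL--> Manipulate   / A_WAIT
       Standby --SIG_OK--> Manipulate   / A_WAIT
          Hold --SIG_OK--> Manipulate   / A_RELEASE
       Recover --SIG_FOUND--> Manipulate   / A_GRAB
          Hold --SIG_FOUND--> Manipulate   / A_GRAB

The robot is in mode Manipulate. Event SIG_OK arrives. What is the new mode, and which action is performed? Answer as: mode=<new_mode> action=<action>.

mode=Manipulate action=A_RELEASE

current mode = Manipulate; filter table to that mode:
  (Manipulate, SIG_FULL) → (Recover, A_GRAB)
  (Manipulate, SIG_FOUND) → (Hold, A_WAIT)
  (Manipulate, SIG_OK) → (Manipulate, A_RELEASE)  ← event matches
event = SIG_OK selects (Manipulate, A_RELEASE)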